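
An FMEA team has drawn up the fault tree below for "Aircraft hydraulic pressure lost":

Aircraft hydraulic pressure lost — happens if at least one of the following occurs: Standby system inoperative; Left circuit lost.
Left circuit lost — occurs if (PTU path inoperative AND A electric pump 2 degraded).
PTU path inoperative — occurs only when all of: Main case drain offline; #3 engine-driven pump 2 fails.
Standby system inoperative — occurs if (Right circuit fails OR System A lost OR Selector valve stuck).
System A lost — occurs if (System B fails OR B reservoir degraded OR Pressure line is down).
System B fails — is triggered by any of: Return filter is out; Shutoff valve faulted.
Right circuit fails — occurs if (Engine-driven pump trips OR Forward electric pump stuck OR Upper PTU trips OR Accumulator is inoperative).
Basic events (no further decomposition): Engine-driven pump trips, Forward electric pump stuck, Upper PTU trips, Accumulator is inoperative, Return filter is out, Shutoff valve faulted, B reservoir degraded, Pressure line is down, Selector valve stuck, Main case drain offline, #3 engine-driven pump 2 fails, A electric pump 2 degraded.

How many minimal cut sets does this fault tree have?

Right circuit fails [OR]: union of children's cut sets → 4 cut set(s).
System B fails [OR]: union of children's cut sets → 2 cut set(s).
System A lost [OR]: union of children's cut sets → 4 cut set(s).
Standby system inoperative [OR]: union of children's cut sets → 9 cut set(s).
PTU path inoperative [AND]: one cut set from each child combined → 1 × 1 = 1 cut set(s).
Left circuit lost [AND]: one cut set from each child combined → 1 × 1 = 1 cut set(s).
Aircraft hydraulic pressure lost [OR]: union of children's cut sets → 10 cut set(s).
Minimal cut sets: {Engine-driven pump trips}; {Forward electric pump stuck}; {Upper PTU trips}; {Accumulator is inoperative}; {Return filter is out}; {Shutoff valve faulted}; {B reservoir degraded}; {Pressure line is down}; {Selector valve stuck}; {#3 engine-driven pump 2 fails, A electric pump 2 degraded, Main case drain offline}.

10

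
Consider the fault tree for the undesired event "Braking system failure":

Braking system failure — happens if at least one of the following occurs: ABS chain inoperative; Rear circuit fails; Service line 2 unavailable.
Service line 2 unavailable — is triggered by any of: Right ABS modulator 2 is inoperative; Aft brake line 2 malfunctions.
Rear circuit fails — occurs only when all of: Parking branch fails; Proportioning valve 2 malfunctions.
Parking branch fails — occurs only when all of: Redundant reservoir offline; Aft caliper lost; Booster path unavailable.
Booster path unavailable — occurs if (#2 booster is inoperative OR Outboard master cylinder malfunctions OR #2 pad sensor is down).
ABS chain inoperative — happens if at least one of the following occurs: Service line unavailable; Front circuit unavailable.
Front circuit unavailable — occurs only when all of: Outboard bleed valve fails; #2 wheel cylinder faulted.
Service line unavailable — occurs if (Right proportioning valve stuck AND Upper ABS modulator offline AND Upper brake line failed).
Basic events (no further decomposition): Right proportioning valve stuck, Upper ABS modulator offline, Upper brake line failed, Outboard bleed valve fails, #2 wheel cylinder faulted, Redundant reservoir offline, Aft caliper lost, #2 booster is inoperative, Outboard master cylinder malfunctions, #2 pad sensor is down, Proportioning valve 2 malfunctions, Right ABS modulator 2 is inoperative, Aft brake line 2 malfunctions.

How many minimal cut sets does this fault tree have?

Service line unavailable [AND]: one cut set from each child combined → 1 × 1 × 1 = 1 cut set(s).
Front circuit unavailable [AND]: one cut set from each child combined → 1 × 1 = 1 cut set(s).
ABS chain inoperative [OR]: union of children's cut sets → 2 cut set(s).
Booster path unavailable [OR]: union of children's cut sets → 3 cut set(s).
Parking branch fails [AND]: one cut set from each child combined → 1 × 1 × 3 = 3 cut set(s).
Rear circuit fails [AND]: one cut set from each child combined → 3 × 1 = 3 cut set(s).
Service line 2 unavailable [OR]: union of children's cut sets → 2 cut set(s).
Braking system failure [OR]: union of children's cut sets → 7 cut set(s).
Minimal cut sets: {Right proportioning valve stuck, Upper ABS modulator offline, Upper brake line failed}; {#2 wheel cylinder faulted, Outboard bleed valve fails}; {#2 booster is inoperative, Aft caliper lost, Proportioning valve 2 malfunctions, Redundant reservoir offline}; {Aft caliper lost, Outboard master cylinder malfunctions, Proportioning valve 2 malfunctions, Redundant reservoir offline}; {#2 pad sensor is down, Aft caliper lost, Proportioning valve 2 malfunctions, Redundant reservoir offline}; {Right ABS modulator 2 is inoperative}; {Aft brake line 2 malfunctions}.

7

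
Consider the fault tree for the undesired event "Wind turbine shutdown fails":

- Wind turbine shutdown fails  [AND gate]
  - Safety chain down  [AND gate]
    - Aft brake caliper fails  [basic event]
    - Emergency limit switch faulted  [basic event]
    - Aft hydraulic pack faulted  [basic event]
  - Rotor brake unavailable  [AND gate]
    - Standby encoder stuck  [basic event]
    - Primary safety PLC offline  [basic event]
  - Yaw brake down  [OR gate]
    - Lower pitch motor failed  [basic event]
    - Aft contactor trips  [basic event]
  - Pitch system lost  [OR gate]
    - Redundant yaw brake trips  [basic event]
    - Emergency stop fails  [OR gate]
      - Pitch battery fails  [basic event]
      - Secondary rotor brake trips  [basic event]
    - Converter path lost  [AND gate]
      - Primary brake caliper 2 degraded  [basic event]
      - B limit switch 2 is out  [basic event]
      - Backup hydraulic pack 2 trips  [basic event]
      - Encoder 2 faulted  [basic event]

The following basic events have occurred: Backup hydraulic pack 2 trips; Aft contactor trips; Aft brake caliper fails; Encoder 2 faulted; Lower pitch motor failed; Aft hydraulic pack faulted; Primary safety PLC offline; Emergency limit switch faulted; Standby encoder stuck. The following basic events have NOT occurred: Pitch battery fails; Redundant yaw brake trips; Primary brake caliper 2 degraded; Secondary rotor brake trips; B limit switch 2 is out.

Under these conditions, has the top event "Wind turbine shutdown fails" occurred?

No

Safety chain down [AND]: Aft brake caliper fails=occurs, Emergency limit switch faulted=occurs, Aft hydraulic pack faulted=occurs → all inputs occur → occurs.
Rotor brake unavailable [AND]: Standby encoder stuck=occurs, Primary safety PLC offline=occurs → all inputs occur → occurs.
Yaw brake down [OR]: Lower pitch motor failed=occurs, Aft contactor trips=occurs → at least one input occurs → occurs.
Emergency stop fails [OR]: Pitch battery fails=not, Secondary rotor brake trips=not → no input occurs → does not occur.
Converter path lost [AND]: Primary brake caliper 2 degraded=not, B limit switch 2 is out=not, Backup hydraulic pack 2 trips=occurs, Encoder 2 faulted=occurs → not all inputs occur → does not occur.
Pitch system lost [OR]: Redundant yaw brake trips=not, Emergency stop fails=not, Converter path lost=not → no input occurs → does not occur.
Wind turbine shutdown fails [AND]: Safety chain down=occurs, Rotor brake unavailable=occurs, Yaw brake down=occurs, Pitch system lost=not → not all inputs occur → does not occur.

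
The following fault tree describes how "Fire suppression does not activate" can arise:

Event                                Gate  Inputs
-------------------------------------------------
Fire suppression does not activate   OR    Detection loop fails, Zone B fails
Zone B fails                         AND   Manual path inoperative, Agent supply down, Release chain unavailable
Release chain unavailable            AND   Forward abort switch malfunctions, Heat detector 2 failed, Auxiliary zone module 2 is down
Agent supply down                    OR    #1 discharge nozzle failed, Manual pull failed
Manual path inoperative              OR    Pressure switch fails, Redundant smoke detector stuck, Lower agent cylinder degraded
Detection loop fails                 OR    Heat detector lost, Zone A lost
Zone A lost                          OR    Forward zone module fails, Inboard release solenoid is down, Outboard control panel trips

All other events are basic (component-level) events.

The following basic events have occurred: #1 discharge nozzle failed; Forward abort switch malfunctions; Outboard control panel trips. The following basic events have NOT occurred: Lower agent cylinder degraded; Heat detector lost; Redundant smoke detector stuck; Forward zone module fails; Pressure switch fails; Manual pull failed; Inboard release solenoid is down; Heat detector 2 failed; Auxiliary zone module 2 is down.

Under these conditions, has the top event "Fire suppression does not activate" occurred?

Yes

Zone A lost [OR]: Forward zone module fails=not, Inboard release solenoid is down=not, Outboard control panel trips=occurs → at least one input occurs → occurs.
Detection loop fails [OR]: Heat detector lost=not, Zone A lost=occurs → at least one input occurs → occurs.
Manual path inoperative [OR]: Pressure switch fails=not, Redundant smoke detector stuck=not, Lower agent cylinder degraded=not → no input occurs → does not occur.
Agent supply down [OR]: #1 discharge nozzle failed=occurs, Manual pull failed=not → at least one input occurs → occurs.
Release chain unavailable [AND]: Forward abort switch malfunctions=occurs, Heat detector 2 failed=not, Auxiliary zone module 2 is down=not → not all inputs occur → does not occur.
Zone B fails [AND]: Manual path inoperative=not, Agent supply down=occurs, Release chain unavailable=not → not all inputs occur → does not occur.
Fire suppression does not activate [OR]: Detection loop fails=occurs, Zone B fails=not → at least one input occurs → occurs.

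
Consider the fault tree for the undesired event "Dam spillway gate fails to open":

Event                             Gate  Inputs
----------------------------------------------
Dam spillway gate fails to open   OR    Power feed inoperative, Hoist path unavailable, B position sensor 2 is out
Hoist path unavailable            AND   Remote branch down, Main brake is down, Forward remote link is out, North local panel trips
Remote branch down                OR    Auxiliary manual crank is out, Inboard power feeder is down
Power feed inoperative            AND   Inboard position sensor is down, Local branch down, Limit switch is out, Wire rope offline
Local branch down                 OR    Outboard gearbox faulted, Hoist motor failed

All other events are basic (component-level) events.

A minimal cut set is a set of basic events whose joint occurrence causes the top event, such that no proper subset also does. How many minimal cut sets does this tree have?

5

Local branch down [OR]: union of children's cut sets → 2 cut set(s).
Power feed inoperative [AND]: one cut set from each child combined → 1 × 2 × 1 × 1 = 2 cut set(s).
Remote branch down [OR]: union of children's cut sets → 2 cut set(s).
Hoist path unavailable [AND]: one cut set from each child combined → 2 × 1 × 1 × 1 = 2 cut set(s).
Dam spillway gate fails to open [OR]: union of children's cut sets → 5 cut set(s).
Minimal cut sets: {Inboard position sensor is down, Limit switch is out, Outboard gearbox faulted, Wire rope offline}; {Hoist motor failed, Inboard position sensor is down, Limit switch is out, Wire rope offline}; {Auxiliary manual crank is out, Forward remote link is out, Main brake is down, North local panel trips}; {Forward remote link is out, Inboard power feeder is down, Main brake is down, North local panel trips}; {B position sensor 2 is out}.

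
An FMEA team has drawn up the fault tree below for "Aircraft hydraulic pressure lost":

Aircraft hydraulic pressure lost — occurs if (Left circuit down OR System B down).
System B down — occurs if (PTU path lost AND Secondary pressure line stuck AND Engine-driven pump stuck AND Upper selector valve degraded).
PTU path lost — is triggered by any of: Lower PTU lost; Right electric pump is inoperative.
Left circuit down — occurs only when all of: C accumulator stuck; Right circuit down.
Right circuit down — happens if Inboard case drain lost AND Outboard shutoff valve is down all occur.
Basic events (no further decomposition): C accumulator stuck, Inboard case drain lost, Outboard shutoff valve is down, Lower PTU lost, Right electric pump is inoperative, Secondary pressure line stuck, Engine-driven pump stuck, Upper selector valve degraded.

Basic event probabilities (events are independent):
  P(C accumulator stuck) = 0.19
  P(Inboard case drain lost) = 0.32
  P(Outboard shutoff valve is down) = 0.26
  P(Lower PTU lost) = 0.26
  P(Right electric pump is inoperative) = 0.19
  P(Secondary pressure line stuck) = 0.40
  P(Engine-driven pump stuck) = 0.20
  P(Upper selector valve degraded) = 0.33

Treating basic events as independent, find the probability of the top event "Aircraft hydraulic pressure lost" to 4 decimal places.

0.0262

P(Right circuit down) [AND] = 0.32 × 0.26 = 0.083200
P(Left circuit down) [AND] = 0.19 × 0.083200 = 0.015808
P(PTU path lost) [OR] = 1 − (1−0.26) × (1−0.19) = 0.400600
P(System B down) [AND] = 0.400600 × 0.40 × 0.20 × 0.33 = 0.010576
P(Aircraft hydraulic pressure lost) [OR] = 1 − (1−0.015808) × (1−0.010576) = 0.026217
Rounded to 4 decimal places: P(Aircraft hydraulic pressure lost) ≈ 0.0262.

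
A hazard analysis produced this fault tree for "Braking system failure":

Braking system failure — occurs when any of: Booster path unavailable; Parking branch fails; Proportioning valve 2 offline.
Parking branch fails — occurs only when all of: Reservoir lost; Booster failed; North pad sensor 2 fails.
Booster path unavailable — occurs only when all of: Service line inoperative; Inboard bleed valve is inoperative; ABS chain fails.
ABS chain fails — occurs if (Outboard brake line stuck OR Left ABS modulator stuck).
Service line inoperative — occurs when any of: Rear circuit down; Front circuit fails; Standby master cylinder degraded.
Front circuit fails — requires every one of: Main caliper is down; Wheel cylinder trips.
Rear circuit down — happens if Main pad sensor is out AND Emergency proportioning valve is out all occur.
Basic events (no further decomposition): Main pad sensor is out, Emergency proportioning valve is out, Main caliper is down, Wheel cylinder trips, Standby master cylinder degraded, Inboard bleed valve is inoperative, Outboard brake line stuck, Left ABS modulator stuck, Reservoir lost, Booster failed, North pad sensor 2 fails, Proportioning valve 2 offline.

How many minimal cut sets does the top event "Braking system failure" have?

Rear circuit down [AND]: one cut set from each child combined → 1 × 1 = 1 cut set(s).
Front circuit fails [AND]: one cut set from each child combined → 1 × 1 = 1 cut set(s).
Service line inoperative [OR]: union of children's cut sets → 3 cut set(s).
ABS chain fails [OR]: union of children's cut sets → 2 cut set(s).
Booster path unavailable [AND]: one cut set from each child combined → 3 × 1 × 2 = 6 cut set(s).
Parking branch fails [AND]: one cut set from each child combined → 1 × 1 × 1 = 1 cut set(s).
Braking system failure [OR]: union of children's cut sets → 8 cut set(s).
Minimal cut sets: {Emergency proportioning valve is out, Inboard bleed valve is inoperative, Main pad sensor is out, Outboard brake line stuck}; {Emergency proportioning valve is out, Inboard bleed valve is inoperative, Left ABS modulator stuck, Main pad sensor is out}; {Inboard bleed valve is inoperative, Main caliper is down, Outboard brake line stuck, Wheel cylinder trips}; {Inboard bleed valve is inoperative, Left ABS modulator stuck, Main caliper is down, Wheel cylinder trips}; {Inboard bleed valve is inoperative, Outboard brake line stuck, Standby master cylinder degraded}; {Inboard bleed valve is inoperative, Left ABS modulator stuck, Standby master cylinder degraded}; {Booster failed, North pad sensor 2 fails, Reservoir lost}; {Proportioning valve 2 offline}.

8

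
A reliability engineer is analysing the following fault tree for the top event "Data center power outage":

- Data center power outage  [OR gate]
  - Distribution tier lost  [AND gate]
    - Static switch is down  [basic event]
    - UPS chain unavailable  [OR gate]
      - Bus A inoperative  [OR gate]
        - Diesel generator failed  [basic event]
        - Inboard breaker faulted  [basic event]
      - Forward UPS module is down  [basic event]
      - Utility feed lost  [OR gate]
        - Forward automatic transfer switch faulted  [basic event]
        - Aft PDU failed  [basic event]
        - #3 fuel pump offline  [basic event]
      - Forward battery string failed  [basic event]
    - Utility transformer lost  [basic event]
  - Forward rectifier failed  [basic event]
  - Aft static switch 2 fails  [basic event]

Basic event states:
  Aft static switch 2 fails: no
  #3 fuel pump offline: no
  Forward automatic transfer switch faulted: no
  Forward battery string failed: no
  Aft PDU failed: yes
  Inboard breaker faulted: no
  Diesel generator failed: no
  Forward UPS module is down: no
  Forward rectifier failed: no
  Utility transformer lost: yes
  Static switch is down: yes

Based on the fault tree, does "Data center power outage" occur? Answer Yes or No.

Bus A inoperative [OR]: Diesel generator failed=not, Inboard breaker faulted=not → no input occurs → does not occur.
Utility feed lost [OR]: Forward automatic transfer switch faulted=not, Aft PDU failed=occurs, #3 fuel pump offline=not → at least one input occurs → occurs.
UPS chain unavailable [OR]: Bus A inoperative=not, Forward UPS module is down=not, Utility feed lost=occurs, Forward battery string failed=not → at least one input occurs → occurs.
Distribution tier lost [AND]: Static switch is down=occurs, UPS chain unavailable=occurs, Utility transformer lost=occurs → all inputs occur → occurs.
Data center power outage [OR]: Distribution tier lost=occurs, Forward rectifier failed=not, Aft static switch 2 fails=not → at least one input occurs → occurs.

Yes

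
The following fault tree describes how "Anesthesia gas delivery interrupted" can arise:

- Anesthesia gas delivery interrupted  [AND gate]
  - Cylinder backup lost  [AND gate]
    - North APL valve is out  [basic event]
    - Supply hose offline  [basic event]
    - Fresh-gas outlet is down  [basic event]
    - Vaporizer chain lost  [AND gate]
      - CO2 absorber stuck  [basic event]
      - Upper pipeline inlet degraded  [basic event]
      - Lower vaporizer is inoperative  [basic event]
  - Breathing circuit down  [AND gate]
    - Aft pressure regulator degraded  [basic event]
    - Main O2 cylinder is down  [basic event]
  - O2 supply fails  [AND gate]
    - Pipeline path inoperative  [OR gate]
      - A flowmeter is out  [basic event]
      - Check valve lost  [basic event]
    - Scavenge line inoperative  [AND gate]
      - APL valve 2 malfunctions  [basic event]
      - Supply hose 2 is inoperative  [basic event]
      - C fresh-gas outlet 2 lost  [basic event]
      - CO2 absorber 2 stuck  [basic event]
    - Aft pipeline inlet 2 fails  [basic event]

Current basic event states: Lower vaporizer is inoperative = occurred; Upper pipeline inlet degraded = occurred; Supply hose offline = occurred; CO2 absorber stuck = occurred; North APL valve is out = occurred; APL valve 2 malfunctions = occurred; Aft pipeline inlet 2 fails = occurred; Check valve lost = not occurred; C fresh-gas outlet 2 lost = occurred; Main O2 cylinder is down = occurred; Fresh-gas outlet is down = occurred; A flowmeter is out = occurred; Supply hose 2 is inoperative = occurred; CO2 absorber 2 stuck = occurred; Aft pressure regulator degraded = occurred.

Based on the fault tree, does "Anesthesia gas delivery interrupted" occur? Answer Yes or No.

Yes

Vaporizer chain lost [AND]: CO2 absorber stuck=occurs, Upper pipeline inlet degraded=occurs, Lower vaporizer is inoperative=occurs → all inputs occur → occurs.
Cylinder backup lost [AND]: North APL valve is out=occurs, Supply hose offline=occurs, Fresh-gas outlet is down=occurs, Vaporizer chain lost=occurs → all inputs occur → occurs.
Breathing circuit down [AND]: Aft pressure regulator degraded=occurs, Main O2 cylinder is down=occurs → all inputs occur → occurs.
Pipeline path inoperative [OR]: A flowmeter is out=occurs, Check valve lost=not → at least one input occurs → occurs.
Scavenge line inoperative [AND]: APL valve 2 malfunctions=occurs, Supply hose 2 is inoperative=occurs, C fresh-gas outlet 2 lost=occurs, CO2 absorber 2 stuck=occurs → all inputs occur → occurs.
O2 supply fails [AND]: Pipeline path inoperative=occurs, Scavenge line inoperative=occurs, Aft pipeline inlet 2 fails=occurs → all inputs occur → occurs.
Anesthesia gas delivery interrupted [AND]: Cylinder backup lost=occurs, Breathing circuit down=occurs, O2 supply fails=occurs → all inputs occur → occurs.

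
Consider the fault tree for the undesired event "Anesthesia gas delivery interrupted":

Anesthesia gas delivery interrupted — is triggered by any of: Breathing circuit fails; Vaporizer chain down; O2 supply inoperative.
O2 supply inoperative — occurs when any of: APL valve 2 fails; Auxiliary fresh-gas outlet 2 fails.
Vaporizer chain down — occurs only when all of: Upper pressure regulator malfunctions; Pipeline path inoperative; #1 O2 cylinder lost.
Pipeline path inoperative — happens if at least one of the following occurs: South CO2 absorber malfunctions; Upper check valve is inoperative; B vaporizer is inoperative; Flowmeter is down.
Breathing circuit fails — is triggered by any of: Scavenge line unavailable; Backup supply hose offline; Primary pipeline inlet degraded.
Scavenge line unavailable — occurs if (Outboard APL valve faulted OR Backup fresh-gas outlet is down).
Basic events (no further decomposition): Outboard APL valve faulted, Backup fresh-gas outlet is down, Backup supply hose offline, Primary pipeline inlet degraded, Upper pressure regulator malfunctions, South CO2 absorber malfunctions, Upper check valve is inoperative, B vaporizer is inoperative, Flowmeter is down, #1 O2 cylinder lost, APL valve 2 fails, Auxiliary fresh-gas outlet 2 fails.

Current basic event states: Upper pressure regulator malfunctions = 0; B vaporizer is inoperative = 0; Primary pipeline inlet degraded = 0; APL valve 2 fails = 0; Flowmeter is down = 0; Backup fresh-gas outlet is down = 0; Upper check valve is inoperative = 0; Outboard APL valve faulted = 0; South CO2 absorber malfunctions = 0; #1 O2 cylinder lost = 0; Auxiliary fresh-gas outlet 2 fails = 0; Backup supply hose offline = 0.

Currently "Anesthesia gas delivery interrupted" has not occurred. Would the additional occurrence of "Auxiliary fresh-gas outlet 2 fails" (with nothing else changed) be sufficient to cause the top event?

Yes

Counterfactual: set "Auxiliary fresh-gas outlet 2 fails" to occurred.
Scavenge line unavailable [OR]: Outboard APL valve faulted=not, Backup fresh-gas outlet is down=not → no input occurs → does not occur.
Breathing circuit fails [OR]: Scavenge line unavailable=not, Backup supply hose offline=not, Primary pipeline inlet degraded=not → no input occurs → does not occur.
Pipeline path inoperative [OR]: South CO2 absorber malfunctions=not, Upper check valve is inoperative=not, B vaporizer is inoperative=not, Flowmeter is down=not → no input occurs → does not occur.
Vaporizer chain down [AND]: Upper pressure regulator malfunctions=not, Pipeline path inoperative=not, #1 O2 cylinder lost=not → not all inputs occur → does not occur.
O2 supply inoperative [OR]: APL valve 2 fails=not, Auxiliary fresh-gas outlet 2 fails=occurs → at least one input occurs → occurs.
Anesthesia gas delivery interrupted [OR]: Breathing circuit fails=not, Vaporizer chain down=not, O2 supply inoperative=occurs → at least one input occurs → occurs.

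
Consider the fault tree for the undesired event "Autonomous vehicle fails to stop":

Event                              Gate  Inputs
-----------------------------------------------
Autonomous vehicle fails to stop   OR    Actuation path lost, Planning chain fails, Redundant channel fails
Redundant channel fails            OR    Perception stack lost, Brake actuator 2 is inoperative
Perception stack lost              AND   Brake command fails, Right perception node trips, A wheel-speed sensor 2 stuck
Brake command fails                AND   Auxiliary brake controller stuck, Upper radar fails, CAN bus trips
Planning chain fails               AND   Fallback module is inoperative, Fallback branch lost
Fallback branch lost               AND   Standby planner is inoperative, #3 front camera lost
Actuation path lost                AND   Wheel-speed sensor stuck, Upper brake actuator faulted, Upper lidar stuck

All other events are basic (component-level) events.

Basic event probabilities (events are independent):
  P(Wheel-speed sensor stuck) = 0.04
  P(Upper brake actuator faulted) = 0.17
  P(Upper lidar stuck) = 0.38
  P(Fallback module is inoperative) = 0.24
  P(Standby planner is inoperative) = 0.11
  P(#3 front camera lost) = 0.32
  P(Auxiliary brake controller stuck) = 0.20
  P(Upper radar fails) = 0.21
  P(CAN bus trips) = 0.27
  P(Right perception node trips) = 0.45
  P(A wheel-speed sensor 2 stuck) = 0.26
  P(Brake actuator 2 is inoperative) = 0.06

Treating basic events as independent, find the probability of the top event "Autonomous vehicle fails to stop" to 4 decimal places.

0.0716

P(Actuation path lost) [AND] = 0.04 × 0.17 × 0.38 = 0.002584
P(Fallback branch lost) [AND] = 0.11 × 0.32 = 0.035200
P(Planning chain fails) [AND] = 0.24 × 0.035200 = 0.008448
P(Brake command fails) [AND] = 0.20 × 0.21 × 0.27 = 0.011340
P(Perception stack lost) [AND] = 0.011340 × 0.45 × 0.26 = 0.001327
P(Redundant channel fails) [OR] = 1 − (1−0.001327) × (1−0.06) = 0.061247
P(Autonomous vehicle fails to stop) [OR] = 1 − (1−0.002584) × (1−0.008448) × (1−0.061247) = 0.071583
Rounded to 4 decimal places: P(Autonomous vehicle fails to stop) ≈ 0.0716.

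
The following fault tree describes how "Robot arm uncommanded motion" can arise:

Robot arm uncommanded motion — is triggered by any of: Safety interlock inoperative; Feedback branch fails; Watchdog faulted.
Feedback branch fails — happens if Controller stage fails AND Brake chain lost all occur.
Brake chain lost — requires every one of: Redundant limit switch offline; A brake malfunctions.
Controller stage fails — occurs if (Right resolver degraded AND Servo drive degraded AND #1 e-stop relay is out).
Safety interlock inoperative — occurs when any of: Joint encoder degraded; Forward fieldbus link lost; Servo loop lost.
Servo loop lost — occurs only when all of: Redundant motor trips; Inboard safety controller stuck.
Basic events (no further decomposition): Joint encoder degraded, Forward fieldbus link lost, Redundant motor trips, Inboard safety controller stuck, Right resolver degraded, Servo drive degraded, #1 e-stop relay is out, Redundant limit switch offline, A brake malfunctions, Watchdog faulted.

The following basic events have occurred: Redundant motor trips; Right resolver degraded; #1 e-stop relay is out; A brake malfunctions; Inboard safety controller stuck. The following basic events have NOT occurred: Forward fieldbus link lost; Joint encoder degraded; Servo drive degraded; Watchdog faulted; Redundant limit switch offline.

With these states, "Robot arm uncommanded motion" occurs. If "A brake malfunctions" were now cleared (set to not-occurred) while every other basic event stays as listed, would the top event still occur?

Yes

Counterfactual: set "A brake malfunctions" to not occurred.
Servo loop lost [AND]: Redundant motor trips=occurs, Inboard safety controller stuck=occurs → all inputs occur → occurs.
Safety interlock inoperative [OR]: Joint encoder degraded=not, Forward fieldbus link lost=not, Servo loop lost=occurs → at least one input occurs → occurs.
Controller stage fails [AND]: Right resolver degraded=occurs, Servo drive degraded=not, #1 e-stop relay is out=occurs → not all inputs occur → does not occur.
Brake chain lost [AND]: Redundant limit switch offline=not, A brake malfunctions=not → not all inputs occur → does not occur.
Feedback branch fails [AND]: Controller stage fails=not, Brake chain lost=not → not all inputs occur → does not occur.
Robot arm uncommanded motion [OR]: Safety interlock inoperative=occurs, Feedback branch fails=not, Watchdog faulted=not → at least one input occurs → occurs.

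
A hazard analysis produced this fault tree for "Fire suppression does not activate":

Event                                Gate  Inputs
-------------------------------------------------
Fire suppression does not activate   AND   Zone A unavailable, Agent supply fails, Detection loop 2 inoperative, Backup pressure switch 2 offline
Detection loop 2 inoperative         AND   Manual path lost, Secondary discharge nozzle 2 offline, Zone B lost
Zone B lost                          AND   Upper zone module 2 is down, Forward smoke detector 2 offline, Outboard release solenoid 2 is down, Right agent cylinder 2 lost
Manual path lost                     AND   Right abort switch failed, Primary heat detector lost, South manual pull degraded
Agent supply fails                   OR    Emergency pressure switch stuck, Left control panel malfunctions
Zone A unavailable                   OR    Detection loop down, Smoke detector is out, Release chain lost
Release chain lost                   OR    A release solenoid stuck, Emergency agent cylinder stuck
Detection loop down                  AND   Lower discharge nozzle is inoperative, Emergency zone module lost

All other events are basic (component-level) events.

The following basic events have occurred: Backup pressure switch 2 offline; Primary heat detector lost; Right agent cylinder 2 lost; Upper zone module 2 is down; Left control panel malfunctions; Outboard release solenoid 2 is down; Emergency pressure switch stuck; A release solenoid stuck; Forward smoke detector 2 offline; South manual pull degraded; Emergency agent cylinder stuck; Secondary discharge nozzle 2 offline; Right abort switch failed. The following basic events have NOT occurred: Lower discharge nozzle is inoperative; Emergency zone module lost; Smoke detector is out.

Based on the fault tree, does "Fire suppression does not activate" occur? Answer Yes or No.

Yes

Detection loop down [AND]: Lower discharge nozzle is inoperative=not, Emergency zone module lost=not → not all inputs occur → does not occur.
Release chain lost [OR]: A release solenoid stuck=occurs, Emergency agent cylinder stuck=occurs → at least one input occurs → occurs.
Zone A unavailable [OR]: Detection loop down=not, Smoke detector is out=not, Release chain lost=occurs → at least one input occurs → occurs.
Agent supply fails [OR]: Emergency pressure switch stuck=occurs, Left control panel malfunctions=occurs → at least one input occurs → occurs.
Manual path lost [AND]: Right abort switch failed=occurs, Primary heat detector lost=occurs, South manual pull degraded=occurs → all inputs occur → occurs.
Zone B lost [AND]: Upper zone module 2 is down=occurs, Forward smoke detector 2 offline=occurs, Outboard release solenoid 2 is down=occurs, Right agent cylinder 2 lost=occurs → all inputs occur → occurs.
Detection loop 2 inoperative [AND]: Manual path lost=occurs, Secondary discharge nozzle 2 offline=occurs, Zone B lost=occurs → all inputs occur → occurs.
Fire suppression does not activate [AND]: Zone A unavailable=occurs, Agent supply fails=occurs, Detection loop 2 inoperative=occurs, Backup pressure switch 2 offline=occurs → all inputs occur → occurs.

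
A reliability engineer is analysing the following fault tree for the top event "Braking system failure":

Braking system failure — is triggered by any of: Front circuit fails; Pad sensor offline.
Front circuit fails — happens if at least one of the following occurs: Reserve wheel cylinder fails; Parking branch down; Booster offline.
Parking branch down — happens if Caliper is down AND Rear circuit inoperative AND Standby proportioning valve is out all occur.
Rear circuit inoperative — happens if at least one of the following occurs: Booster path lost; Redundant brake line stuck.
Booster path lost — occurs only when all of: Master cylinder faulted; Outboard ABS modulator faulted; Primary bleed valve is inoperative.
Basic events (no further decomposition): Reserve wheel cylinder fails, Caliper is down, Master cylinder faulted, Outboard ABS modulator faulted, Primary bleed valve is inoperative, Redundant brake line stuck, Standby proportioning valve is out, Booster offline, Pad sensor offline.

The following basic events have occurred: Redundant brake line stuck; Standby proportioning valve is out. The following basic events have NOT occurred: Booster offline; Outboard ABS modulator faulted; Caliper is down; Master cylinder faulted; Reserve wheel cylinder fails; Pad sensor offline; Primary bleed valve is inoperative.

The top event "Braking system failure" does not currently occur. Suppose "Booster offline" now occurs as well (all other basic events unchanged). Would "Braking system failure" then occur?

Yes

Counterfactual: set "Booster offline" to occurred.
Booster path lost [AND]: Master cylinder faulted=not, Outboard ABS modulator faulted=not, Primary bleed valve is inoperative=not → not all inputs occur → does not occur.
Rear circuit inoperative [OR]: Booster path lost=not, Redundant brake line stuck=occurs → at least one input occurs → occurs.
Parking branch down [AND]: Caliper is down=not, Rear circuit inoperative=occurs, Standby proportioning valve is out=occurs → not all inputs occur → does not occur.
Front circuit fails [OR]: Reserve wheel cylinder fails=not, Parking branch down=not, Booster offline=occurs → at least one input occurs → occurs.
Braking system failure [OR]: Front circuit fails=occurs, Pad sensor offline=not → at least one input occurs → occurs.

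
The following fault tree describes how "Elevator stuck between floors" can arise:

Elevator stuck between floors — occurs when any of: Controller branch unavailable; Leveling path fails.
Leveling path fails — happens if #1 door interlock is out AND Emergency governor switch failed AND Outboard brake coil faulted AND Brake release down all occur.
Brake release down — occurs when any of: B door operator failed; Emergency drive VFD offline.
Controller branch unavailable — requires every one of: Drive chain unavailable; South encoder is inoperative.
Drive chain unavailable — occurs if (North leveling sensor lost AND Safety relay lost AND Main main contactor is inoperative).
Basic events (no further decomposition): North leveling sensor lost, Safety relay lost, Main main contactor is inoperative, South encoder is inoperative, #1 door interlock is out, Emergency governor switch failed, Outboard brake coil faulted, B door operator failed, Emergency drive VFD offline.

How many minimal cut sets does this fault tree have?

Drive chain unavailable [AND]: one cut set from each child combined → 1 × 1 × 1 = 1 cut set(s).
Controller branch unavailable [AND]: one cut set from each child combined → 1 × 1 = 1 cut set(s).
Brake release down [OR]: union of children's cut sets → 2 cut set(s).
Leveling path fails [AND]: one cut set from each child combined → 1 × 1 × 1 × 2 = 2 cut set(s).
Elevator stuck between floors [OR]: union of children's cut sets → 3 cut set(s).
Minimal cut sets: {Main main contactor is inoperative, North leveling sensor lost, Safety relay lost, South encoder is inoperative}; {#1 door interlock is out, B door operator failed, Emergency governor switch failed, Outboard brake coil faulted}; {#1 door interlock is out, Emergency drive VFD offline, Emergency governor switch failed, Outboard brake coil faulted}.

3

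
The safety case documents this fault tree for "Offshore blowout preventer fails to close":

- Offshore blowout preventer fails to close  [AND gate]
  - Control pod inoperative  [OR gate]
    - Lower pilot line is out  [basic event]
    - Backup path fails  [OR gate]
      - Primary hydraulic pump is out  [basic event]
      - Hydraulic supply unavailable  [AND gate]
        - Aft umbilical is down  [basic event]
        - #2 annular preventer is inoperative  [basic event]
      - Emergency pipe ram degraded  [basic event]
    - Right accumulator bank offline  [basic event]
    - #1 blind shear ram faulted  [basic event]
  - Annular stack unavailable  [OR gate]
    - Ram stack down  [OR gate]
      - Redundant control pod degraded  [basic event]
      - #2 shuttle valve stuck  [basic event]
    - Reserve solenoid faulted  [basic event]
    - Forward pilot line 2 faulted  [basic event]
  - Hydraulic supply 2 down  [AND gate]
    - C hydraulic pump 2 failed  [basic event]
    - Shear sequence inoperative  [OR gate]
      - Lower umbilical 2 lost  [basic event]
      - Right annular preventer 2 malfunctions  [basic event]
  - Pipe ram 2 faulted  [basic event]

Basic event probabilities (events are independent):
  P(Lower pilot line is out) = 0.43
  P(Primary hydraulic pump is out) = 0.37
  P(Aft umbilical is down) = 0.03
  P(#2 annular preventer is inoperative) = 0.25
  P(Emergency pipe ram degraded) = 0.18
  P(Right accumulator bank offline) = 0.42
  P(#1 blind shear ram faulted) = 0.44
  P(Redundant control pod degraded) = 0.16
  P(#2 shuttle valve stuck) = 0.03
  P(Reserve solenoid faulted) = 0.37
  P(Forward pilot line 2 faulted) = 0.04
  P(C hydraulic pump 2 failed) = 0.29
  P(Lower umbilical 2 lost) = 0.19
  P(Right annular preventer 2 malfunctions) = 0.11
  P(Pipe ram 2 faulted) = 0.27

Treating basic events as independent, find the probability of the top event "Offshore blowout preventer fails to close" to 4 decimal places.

P(Hydraulic supply unavailable) [AND] = 0.03 × 0.25 = 0.007500
P(Backup path fails) [OR] = 1 − (1−0.37) × (1−0.007500) × (1−0.18) = 0.487275
P(Control pod inoperative) [OR] = 1 − (1−0.43) × (1−0.487275) × (1−0.42) × (1−0.44) = 0.905076
P(Ram stack down) [OR] = 1 − (1−0.16) × (1−0.03) = 0.185200
P(Annular stack unavailable) [OR] = 1 − (1−0.185200) × (1−0.37) × (1−0.04) = 0.507209
P(Shear sequence inoperative) [OR] = 1 − (1−0.19) × (1−0.11) = 0.279100
P(Hydraulic supply 2 down) [AND] = 0.29 × 0.279100 = 0.080939
P(Offshore blowout preventer fails to close) [AND] = 0.905076 × 0.507209 × 0.080939 × 0.27 = 0.010032
Rounded to 4 decimal places: P(Offshore blowout preventer fails to close) ≈ 0.0100.

0.0100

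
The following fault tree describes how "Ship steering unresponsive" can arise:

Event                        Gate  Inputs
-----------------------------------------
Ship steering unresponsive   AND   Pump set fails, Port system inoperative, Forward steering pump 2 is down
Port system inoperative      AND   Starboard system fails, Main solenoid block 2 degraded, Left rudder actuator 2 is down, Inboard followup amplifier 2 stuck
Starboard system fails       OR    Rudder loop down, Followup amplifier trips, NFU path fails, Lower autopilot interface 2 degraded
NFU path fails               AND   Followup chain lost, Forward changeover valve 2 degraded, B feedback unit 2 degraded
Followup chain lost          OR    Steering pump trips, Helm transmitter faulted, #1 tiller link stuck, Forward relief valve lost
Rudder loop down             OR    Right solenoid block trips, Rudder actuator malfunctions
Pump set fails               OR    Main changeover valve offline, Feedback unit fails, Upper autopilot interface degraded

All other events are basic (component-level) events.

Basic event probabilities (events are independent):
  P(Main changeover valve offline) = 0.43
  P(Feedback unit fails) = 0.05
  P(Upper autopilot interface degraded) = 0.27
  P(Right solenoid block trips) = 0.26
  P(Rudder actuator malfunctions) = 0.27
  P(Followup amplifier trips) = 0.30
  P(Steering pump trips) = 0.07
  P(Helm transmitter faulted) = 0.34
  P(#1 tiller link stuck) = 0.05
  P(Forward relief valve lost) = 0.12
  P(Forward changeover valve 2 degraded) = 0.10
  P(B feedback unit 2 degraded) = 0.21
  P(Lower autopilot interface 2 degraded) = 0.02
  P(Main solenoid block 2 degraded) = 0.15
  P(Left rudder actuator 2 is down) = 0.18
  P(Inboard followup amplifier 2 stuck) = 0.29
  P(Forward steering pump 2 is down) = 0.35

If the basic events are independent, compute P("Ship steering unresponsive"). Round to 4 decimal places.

0.0010

P(Pump set fails) [OR] = 1 − (1−0.43) × (1−0.05) × (1−0.27) = 0.604705
P(Rudder loop down) [OR] = 1 − (1−0.26) × (1−0.27) = 0.459800
P(Followup chain lost) [OR] = 1 − (1−0.07) × (1−0.34) × (1−0.05) × (1−0.12) = 0.486863
P(NFU path fails) [AND] = 0.486863 × 0.10 × 0.21 = 0.010224
P(Starboard system fails) [OR] = 1 − (1−0.459800) × (1−0.30) × (1−0.010224) × (1−0.02) = 0.633212
P(Port system inoperative) [AND] = 0.633212 × 0.15 × 0.18 × 0.29 = 0.004958
P(Ship steering unresponsive) [AND] = 0.604705 × 0.004958 × 0.35 = 0.001049
Rounded to 4 decimal places: P(Ship steering unresponsive) ≈ 0.0010.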